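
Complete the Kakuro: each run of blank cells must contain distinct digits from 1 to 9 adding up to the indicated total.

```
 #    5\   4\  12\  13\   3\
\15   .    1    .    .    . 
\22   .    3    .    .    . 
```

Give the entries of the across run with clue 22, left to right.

15 in 5 cells must be {1,2,3,4,5}; 4 in 2 cells must be {1,3}; 3 in 2 cells must be {1,2}.
R1C5 = 2: the only remaining digit allowed by both the 15 across and the 3 down.
R2C5 = 3 − 2 = 1 completes the 3 down.
Nothing is forced directly, so branch on R2C1, whose candidates are 2 or 4. If R2C1 = 4: then R1C1 would have to be in {3,4,5} for the 15 across but in {1} for the 5 down — contradiction. So R2C1 = 2.
R1C1 = 5 − 2 = 3 completes the 5 down.
No cell is forced outright now. R2C3 can only be 7 or 9 (the digits allowed by both its 22 across and its 12 down). If R2C3 = 9: then R1C3 would have to be in {4,5} for the 15 across but in {3} for the 12 down — contradiction. So R2C3 = 7.
R1C3 = 12 − 7 = 5 completes the 12 down.
R1C4 = 15 − 11 = 4 completes the 15 across.
R2C4 = 22 − 13 = 9 completes the 22 across.

2 3 7 9 1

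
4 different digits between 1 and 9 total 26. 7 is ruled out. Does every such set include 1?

No

Counterexample: {3,6,8,9} sums to 26 under that restriction without using 1.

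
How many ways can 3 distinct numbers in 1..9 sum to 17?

7

3 distinct digits from 1–9 sum between 6 and 24.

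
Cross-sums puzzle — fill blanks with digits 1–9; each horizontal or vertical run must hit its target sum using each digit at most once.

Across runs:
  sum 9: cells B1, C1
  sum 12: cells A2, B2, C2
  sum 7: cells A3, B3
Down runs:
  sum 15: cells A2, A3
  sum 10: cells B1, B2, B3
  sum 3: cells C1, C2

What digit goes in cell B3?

3 in 2 cells must be {1,2}.
The 7 across and the 15 down share only 6, so A3 = 6.
B3 = 7 − 6 = 1 completes the 7 across.
A2 = 15 − 6 = 9 completes the 15 down.
B2 = 2: the only remaining digit allowed by both the 12 across and the 10 down.
C2 = 12 − 11 = 1 completes the 12 across.
B1 = 10 − 3 = 7 completes the 10 down.
C1 = 9 − 7 = 2 completes the 9 across.

1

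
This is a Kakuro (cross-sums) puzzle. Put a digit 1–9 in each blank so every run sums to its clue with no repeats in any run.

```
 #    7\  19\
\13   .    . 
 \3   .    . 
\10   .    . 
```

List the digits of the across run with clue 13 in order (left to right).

3 in 2 cells must be {1,2}; 7 in 3 cells must be {1,2,4}.
The 13 across and the 7 down share only 4, so R1C1 = 4.
R1C2 = 13 − 4 = 9 completes the 13 across.
Given what's placed, R2C2 must be 2 to fit the 3 across and 19 down.
R3C2 = 19 − 11 = 8 completes the 19 down.
R2C1 = 3 − 2 = 1 completes the 3 across.
R3C1 = 10 − 8 = 2 completes the 10 across.

4 9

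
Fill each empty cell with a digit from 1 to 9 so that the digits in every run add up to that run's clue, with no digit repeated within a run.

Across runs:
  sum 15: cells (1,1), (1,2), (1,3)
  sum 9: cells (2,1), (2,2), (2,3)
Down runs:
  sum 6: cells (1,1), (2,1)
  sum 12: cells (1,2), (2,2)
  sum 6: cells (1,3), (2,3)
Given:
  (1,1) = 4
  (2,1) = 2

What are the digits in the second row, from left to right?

Nothing is forced directly, so branch on (1,3), whose candidates are 2 or 5. If (1,3) = 5: then (1,2) would have to be in {6} for the 15 across but in {3,4,5,7,8,9} for the 12 down — contradiction. So (1,3) = 2.
(1,2) = 15 − 6 = 9 completes the 15 across.
(2,2) = 12 − 9 = 3 completes the 12 down.
(2,3) = 9 − 5 = 4 completes the 9 across.

2 3 4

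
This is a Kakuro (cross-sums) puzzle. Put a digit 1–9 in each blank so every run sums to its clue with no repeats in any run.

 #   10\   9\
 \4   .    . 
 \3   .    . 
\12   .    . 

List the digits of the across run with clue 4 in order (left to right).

4 in 2 cells must be {1,3}; 3 in 2 cells must be {1,2}.
Nothing is forced directly, so branch on R1C1, whose candidates are 1 or 3. If R1C1 = 3: that forces R1C2 = 1, R2C2 = 2, R3C1 = 5, after which R3C2 would have to be in {7} for the 12 across but in {6} for the 9 down — contradiction. So R1C1 = 1.
R1C2 = 4 − 1 = 3 completes the 4 across.
Given what's placed, R2C1 must be 2 to fit the 3 across and 10 down.
R2C2 = 3 − 2 = 1 completes the 3 across.
R3C1 = 10 − 3 = 7 completes the 10 down.
R3C2 = 12 − 7 = 5 completes the 12 across.

1 3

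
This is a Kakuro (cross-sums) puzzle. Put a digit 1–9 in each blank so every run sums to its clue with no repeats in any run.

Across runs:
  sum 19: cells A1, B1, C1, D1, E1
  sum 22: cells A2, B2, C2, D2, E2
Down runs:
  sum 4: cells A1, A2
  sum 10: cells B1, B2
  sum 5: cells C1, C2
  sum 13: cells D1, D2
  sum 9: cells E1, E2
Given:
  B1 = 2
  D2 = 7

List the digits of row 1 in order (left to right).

3 2 1 6 7

4 in 2 cells must be {1,3}.
D1 = 13 − 7 = 6 completes the 13 down.
B2 = 10 − 2 = 8 completes the 10 down.
Given what's placed, A2 must be 1 to fit the 22 across and 4 down.
A1 = 4 − 1 = 3 completes the 4 down.
C1 = 1: the only remaining digit allowed by both the 19 across and the 5 down.
E1 = 19 − 12 = 7 completes the 19 across.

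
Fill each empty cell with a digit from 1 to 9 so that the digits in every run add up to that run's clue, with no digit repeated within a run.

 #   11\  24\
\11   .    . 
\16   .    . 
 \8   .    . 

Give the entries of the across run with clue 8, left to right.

1 7

16 in 2 cells must be {7,9}; 24 in 3 cells must be {7,8,9}.
The 16 across and the 11 down share only 7, so R2C1 = 7.
R2C2 = 16 − 7 = 9 completes the 16 across.
Given what's placed, R3C2 must be 7 to fit the 8 across and 24 down.
R1C1 = 3: the only remaining digit allowed by both the 11 across and the 11 down.
R1C2 = 11 − 3 = 8 completes the 11 across.
R3C1 = 8 − 7 = 1 completes the 8 across.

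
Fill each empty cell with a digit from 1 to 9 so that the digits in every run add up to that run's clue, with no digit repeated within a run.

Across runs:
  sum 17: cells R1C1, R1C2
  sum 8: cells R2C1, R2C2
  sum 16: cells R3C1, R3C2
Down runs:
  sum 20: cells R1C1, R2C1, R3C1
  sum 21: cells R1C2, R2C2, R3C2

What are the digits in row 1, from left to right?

8 9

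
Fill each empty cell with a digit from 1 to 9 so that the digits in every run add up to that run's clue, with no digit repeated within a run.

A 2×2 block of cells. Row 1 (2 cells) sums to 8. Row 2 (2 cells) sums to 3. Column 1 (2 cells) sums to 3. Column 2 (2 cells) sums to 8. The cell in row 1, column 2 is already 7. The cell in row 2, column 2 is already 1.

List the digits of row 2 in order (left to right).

2 1

3 in 2 cells must be {1,2}.
(1,1) = 8 − 7 = 1 completes the 8 across.
(2,1) = 3 − 1 = 2 completes the 3 across.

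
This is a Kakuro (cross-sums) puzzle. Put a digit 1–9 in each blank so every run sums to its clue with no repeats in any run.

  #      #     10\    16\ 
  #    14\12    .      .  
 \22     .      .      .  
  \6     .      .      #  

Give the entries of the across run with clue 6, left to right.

16 in 2 cells must be {7,9}.
The 6 across and the 14 down share only 5, so R3C1 = 5.
R3C2 = 6 − 5 = 1 completes the 6 across.
R2C1 = 14 − 5 = 9 completes the 14 down.
R2C3 = 7: the only remaining digit allowed by both the 22 across and the 16 down.
R1C3 = 16 − 7 = 9 completes the 16 down.
R2C2 = 22 − 16 = 6 completes the 22 across.
R1C2 = 12 − 9 = 3 completes the 12 across.

5 1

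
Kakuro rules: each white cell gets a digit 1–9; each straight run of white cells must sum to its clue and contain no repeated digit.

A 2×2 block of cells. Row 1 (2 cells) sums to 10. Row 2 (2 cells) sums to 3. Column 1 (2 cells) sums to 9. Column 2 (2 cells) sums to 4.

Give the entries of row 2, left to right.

3 in 2 cells must be {1,2}; 4 in 2 cells must be {1,3}.
The 3 across and the 4 down share only 1, so (2,2) = 1.
(1,2) = 4 − 1 = 3 completes the 4 down.
(2,1) = 3 − 1 = 2 completes the 3 across.
(1,1) = 10 − 3 = 7 completes the 10 across.

2 1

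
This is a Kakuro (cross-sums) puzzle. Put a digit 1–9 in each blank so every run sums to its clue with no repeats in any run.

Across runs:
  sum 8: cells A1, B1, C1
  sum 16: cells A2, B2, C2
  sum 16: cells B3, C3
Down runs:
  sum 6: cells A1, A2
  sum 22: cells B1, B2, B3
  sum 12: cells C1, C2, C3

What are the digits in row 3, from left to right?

16 in 2 cells must be {7,9}.
Only 5 fits B1 under both its across sum 8 and down sum 22.
Given what's placed, B3 must be 9 to fit the 16 across and 22 down.
C3 = 16 − 9 = 7 completes the 16 across.

9 7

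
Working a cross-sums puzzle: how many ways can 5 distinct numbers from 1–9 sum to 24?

5 distinct digits from 1–9 sum between 15 and 35.

11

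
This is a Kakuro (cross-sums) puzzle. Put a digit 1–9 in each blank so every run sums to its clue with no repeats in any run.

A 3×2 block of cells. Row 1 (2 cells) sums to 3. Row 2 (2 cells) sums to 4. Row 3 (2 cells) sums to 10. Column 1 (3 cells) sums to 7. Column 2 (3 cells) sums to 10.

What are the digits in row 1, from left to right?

2 1

3 in 2 cells must be {1,2}; 4 in 2 cells must be {1,3}; 7 in 3 cells must be {1,2,4}.
The 4 across and the 7 down share only 1, so (2,1) = 1.
(2,2) = 4 − 1 = 3 completes the 4 across.
Given what's placed, (1,1) must be 2 to fit the 3 across and 7 down.
(1,2) = 3 − 2 = 1 completes the 3 across.
(3,1) = 7 − 3 = 4 completes the 7 down.
(3,2) = 10 − 4 = 6 completes the 10 across.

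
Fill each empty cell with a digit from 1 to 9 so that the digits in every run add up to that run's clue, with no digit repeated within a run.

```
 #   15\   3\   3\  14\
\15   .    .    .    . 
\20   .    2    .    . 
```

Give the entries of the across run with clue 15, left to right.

7, 1, 2, 5

3 in 2 cells must be {1,2}.
R1C2 = 3 − 2 = 1 completes the 3 down.
Given what's placed, R1C3 must be 2 to fit the 15 across and 3 down.
R2C3 = 3 − 2 = 1 completes the 3 down.
Nothing is forced directly, so branch on R2C1, whose candidates are 8 or 9. If R2C1 = 9: then R1C1 would have to be in {3,4,5,7,8,9} for the 15 across but in {6} for the 15 down — contradiction. So R2C1 = 8.
R1C1 = 15 − 8 = 7 completes the 15 down.
R1C4 = 15 − 10 = 5 completes the 15 across.
R2C4 = 20 − 11 = 9 completes the 20 across.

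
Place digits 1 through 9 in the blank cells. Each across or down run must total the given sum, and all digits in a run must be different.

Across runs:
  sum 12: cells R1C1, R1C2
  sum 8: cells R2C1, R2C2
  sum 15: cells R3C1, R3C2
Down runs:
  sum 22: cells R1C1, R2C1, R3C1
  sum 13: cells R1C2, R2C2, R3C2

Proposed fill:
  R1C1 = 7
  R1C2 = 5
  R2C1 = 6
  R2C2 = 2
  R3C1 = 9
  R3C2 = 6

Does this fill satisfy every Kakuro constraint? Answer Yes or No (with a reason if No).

Across: 7+5=12; 6+2=8; 9+6=15. Down: 7+6+9=22; 5+2+6=13. No digit repeats within any run.

Yes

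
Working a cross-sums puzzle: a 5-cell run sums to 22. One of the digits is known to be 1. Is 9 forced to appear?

Counterexample: {1,2,4,7,8} sums to 22 under that restriction without using 9.

No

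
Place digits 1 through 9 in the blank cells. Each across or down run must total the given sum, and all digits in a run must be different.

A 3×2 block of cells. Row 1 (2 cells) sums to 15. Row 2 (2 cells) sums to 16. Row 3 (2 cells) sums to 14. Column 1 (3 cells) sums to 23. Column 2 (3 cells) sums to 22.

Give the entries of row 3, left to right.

16 in 2 cells must be {7,9}; 23 in 3 cells must be {6,8,9}.
The 16 across and the 23 down share only 9, so (2,1) = 9.
(2,2) = 16 − 9 = 7 completes the 16 across.
Nothing is forced directly, so branch on (1,1), whose candidates are 6 or 8. If (1,1) = 8: then (1,2) would have to be in {7} for the 15 across but in {6,9} for the 22 down — contradiction. So (1,1) = 6.
(1,2) = 15 − 6 = 9 completes the 15 across.
(3,1) = 23 − 15 = 8 completes the 23 down.
(3,2) = 14 − 8 = 6 completes the 14 across.

8 6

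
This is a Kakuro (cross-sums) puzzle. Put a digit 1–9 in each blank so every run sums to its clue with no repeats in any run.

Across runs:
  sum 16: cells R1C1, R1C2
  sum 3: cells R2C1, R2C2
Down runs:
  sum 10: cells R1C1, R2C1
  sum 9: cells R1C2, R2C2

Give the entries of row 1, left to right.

16 in 2 cells must be {7,9}; 3 in 2 cells must be {1,2}.
The 16 across and the 9 down share only 7, so R1C2 = 7.
R2C2 = 9 − 7 = 2 completes the 9 down.
R1C1 = 16 − 7 = 9 completes the 16 across.
R2C1 = 3 − 2 = 1 completes the 3 across.

9 7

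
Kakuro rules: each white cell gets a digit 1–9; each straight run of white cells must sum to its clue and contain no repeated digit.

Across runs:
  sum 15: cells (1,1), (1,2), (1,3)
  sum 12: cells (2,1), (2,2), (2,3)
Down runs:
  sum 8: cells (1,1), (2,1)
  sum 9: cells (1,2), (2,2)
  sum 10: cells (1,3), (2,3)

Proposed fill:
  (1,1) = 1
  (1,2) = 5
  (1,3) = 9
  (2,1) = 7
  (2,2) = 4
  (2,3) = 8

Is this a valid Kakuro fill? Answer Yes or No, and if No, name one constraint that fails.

No — the down run (1,3)–(2,3) sums to 17, not 10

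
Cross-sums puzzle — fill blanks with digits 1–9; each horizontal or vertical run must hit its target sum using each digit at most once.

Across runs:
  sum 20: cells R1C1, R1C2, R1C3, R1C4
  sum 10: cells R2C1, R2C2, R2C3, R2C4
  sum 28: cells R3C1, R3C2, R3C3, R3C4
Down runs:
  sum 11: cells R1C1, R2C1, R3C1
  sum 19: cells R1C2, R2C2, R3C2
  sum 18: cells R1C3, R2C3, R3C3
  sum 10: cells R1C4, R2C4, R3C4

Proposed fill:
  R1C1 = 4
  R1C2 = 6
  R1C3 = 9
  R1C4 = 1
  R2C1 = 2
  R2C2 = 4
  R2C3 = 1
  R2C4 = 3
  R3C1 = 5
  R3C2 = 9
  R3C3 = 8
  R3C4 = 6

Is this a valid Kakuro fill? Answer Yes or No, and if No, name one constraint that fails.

Yes

Across: 4+6+9+1=20; 2+4+1+3=10; 5+9+8+6=28. Down: 4+2+5=11; 6+4+9=19; 9+1+8=18; 1+3+6=10. No digit repeats within any run.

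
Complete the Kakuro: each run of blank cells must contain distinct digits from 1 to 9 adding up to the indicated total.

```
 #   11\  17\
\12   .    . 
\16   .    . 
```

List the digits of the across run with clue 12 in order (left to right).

4 8

16 in 2 cells must be {7,9}; 17 in 2 cells must be {8,9}.
The 16 across and the 17 down share only 9, so R2C2 = 9.
R1C2 = 17 − 9 = 8 completes the 17 down.
R2C1 = 16 − 9 = 7 completes the 16 across.
R1C1 = 12 − 8 = 4 completes the 12 across.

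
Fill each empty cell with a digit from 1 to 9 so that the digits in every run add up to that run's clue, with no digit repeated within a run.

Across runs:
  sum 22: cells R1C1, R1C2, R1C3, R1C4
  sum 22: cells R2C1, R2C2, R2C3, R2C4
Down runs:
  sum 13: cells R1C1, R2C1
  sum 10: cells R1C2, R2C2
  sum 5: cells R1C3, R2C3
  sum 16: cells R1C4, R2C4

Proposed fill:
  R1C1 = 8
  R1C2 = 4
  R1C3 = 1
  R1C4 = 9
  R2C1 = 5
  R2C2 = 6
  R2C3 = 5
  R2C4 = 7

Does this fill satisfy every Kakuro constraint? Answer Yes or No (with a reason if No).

No — the across run R2C1–R2C4 sums to 23, not 22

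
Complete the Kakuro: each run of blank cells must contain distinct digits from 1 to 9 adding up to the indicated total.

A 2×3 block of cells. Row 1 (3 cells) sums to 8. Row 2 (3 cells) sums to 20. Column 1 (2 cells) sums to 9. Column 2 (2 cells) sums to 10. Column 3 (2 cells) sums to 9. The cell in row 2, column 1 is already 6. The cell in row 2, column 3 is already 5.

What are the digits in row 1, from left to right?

(1,1) = 9 − 6 = 3 completes the 9 down.
(1,3) = 9 − 5 = 4 completes the 9 down.
(2,2) = 20 − 11 = 9 completes the 20 across.
(1,2) = 8 − 7 = 1 completes the 8 across.

3, 1, 4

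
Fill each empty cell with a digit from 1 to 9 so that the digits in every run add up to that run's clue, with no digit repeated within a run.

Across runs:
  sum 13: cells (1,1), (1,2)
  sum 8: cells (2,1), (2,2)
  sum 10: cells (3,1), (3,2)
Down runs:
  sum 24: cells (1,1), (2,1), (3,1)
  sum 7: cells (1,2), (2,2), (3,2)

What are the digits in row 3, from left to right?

8 2

24 in 3 cells must be {7,8,9}; 7 in 3 cells must be {1,2,4}.
The 13 across and the 7 down share only 4, so (1,2) = 4.
The 8 across and the 24 down share only 7, so (2,1) = 7.
(2,2) = 8 − 7 = 1 completes the 8 across.
(3,2) = 7 − 5 = 2 completes the 7 down.
(1,1) = 13 − 4 = 9 completes the 13 across.
(3,1) = 10 − 2 = 8 completes the 10 across.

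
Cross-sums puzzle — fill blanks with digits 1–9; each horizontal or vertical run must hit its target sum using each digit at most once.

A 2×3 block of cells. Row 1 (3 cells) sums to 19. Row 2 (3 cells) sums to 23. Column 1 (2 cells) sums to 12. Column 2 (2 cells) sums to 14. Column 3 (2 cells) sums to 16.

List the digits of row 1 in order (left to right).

4 8 7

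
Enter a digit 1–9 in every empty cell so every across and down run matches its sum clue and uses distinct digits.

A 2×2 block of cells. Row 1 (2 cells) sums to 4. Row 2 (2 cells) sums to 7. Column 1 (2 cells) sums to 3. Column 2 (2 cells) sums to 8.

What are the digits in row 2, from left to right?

2 5

4 in 2 cells must be {1,3}; 3 in 2 cells must be {1,2}.
The 4 across and the 3 down share only 1, so (1,1) = 1.
(1,2) = 4 − 1 = 3 completes the 4 across.
(2,1) = 3 − 1 = 2 completes the 3 down.
(2,2) = 7 − 2 = 5 completes the 7 across.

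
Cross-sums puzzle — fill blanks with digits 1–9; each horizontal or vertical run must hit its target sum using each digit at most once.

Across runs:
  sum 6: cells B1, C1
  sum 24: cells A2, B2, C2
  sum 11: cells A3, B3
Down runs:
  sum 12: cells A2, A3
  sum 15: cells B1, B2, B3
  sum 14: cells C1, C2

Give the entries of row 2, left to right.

24 in 3 cells must be {7,8,9}.
The 6 across and the 14 down share only 5, so C1 = 5.
C2 = 14 − 5 = 9 completes the 14 down.
B1 = 6 − 5 = 1 completes the 6 across.
B2 = 8: the only remaining digit allowed by both the 24 across and the 15 down.
B3 = 15 − 9 = 6 completes the 15 down.
A2 = 24 − 17 = 7 completes the 24 across.
A3 = 11 − 6 = 5 completes the 11 across.

7 8 9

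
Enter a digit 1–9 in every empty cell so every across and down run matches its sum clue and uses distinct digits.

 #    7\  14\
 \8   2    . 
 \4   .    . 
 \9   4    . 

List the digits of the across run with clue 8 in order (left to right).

4 in 2 cells must be {1,3}; 7 in 3 cells must be {1,2,4}.
R1C2 = 8 − 2 = 6 completes the 8 across.
R2C1 = 7 − 6 = 1 completes the 7 down.
R2C2 = 4 − 1 = 3 completes the 4 across.
R3C2 = 9 − 4 = 5 completes the 9 across.

2 6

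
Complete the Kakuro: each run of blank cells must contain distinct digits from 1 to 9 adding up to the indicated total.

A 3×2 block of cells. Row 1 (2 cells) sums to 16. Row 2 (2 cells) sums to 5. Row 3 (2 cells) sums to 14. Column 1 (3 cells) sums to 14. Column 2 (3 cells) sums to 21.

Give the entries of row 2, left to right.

16 in 2 cells must be {7,9}.
The 5 across and the 21 down share only 4, so (2,2) = 4.
Given what's placed, (1,2) must be 9 to fit the 16 across and 21 down.
(2,1) = 5 − 4 = 1 completes the 5 across.
(3,2) = 21 − 13 = 8 completes the 21 down.
(1,1) = 16 − 9 = 7 completes the 16 across.
(3,1) = 14 − 8 = 6 completes the 14 across.

1, 4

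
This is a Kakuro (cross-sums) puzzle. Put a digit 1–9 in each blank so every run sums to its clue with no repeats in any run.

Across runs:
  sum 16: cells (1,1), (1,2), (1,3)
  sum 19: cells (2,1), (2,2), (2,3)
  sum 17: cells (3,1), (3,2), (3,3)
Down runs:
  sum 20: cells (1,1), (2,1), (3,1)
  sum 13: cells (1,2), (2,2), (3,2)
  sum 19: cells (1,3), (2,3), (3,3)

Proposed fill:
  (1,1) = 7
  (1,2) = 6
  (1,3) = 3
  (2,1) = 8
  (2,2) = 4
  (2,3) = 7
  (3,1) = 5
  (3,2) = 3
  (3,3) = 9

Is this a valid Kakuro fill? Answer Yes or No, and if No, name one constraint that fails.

Yes

Across: 7+6+3=16; 8+4+7=19; 5+3+9=17. Down: 7+8+5=20; 6+4+3=13; 3+7+9=19. No digit repeats within any run.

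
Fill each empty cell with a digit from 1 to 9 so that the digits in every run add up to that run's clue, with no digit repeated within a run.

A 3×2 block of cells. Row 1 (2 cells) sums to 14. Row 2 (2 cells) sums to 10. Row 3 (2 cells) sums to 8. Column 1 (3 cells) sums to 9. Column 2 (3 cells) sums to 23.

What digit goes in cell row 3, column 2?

23 in 3 cells must be {6,8,9}.
The 8 across and the 23 down share only 6, so (3,2) = 6.
(3,1) = 8 − 6 = 2 completes the 8 across.
Given what's placed, (1,1) must be 6 to fit the 14 across and 9 down.
(1,2) = 14 − 6 = 8 completes the 14 across.
(2,1) = 9 − 8 = 1 completes the 9 down.
(2,2) = 10 − 1 = 9 completes the 10 across.

6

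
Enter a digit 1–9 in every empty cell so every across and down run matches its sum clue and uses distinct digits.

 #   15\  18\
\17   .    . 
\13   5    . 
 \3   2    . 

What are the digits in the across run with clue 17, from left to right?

17 in 2 cells must be {8,9}; 3 in 2 cells must be {1,2}.
R1C1 = 15 − 7 = 8 completes the 15 down.
R1C2 = 17 − 8 = 9 completes the 17 across.
R2C2 = 13 − 5 = 8 completes the 13 across.
R3C2 = 3 − 2 = 1 completes the 3 across.

8, 9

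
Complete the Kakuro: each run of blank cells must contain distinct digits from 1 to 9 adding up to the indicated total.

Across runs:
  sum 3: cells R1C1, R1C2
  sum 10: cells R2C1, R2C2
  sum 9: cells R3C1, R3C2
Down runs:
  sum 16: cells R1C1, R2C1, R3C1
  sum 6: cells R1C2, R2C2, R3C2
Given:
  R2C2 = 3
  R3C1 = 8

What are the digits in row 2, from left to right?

7, 3

3 in 2 cells must be {1,2}; 6 in 3 cells must be {1,2,3}.
R2C1 = 10 − 3 = 7 completes the 10 across.
R3C2 = 9 − 8 = 1 completes the 9 across.
R1C1 = 16 − 15 = 1 completes the 16 down.
R1C2 = 3 − 1 = 2 completes the 3 across.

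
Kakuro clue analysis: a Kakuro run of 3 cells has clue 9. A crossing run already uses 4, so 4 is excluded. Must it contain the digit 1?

Yes

Every partition of 9 into 3 distinct digits under that restriction includes 1: {1,2,6}, {1,3,5}.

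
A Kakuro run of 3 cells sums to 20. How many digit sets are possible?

4

3 distinct digits from 1–9 sum between 6 and 24.
Enumerating: {3,8,9}, {4,7,9}, {5,6,9}, {5,7,8}.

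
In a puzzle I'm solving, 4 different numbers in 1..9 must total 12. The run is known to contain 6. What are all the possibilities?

{1,2,3,6}

4 distinct digits from 1–9 sum between 10 and 30.
Keeping only sets containing 6.
Only one set works: {1,2,3,6}.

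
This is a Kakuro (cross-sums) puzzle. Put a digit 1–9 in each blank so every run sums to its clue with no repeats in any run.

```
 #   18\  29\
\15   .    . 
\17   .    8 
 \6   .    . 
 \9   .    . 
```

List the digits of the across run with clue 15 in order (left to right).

17 in 2 cells must be {8,9}; 29 in 4 cells must be {5,7,8,9}.
R2C1 = 17 − 8 = 9 completes the 17 across.
R3C2 = 5: the only remaining digit allowed by both the 6 across and the 29 down.
R4C2 = 7: the only remaining digit allowed by both the 9 across and the 29 down.
Given what's placed, R1C1 must be 6 to fit the 15 across and 18 down.
R1C2 = 15 − 6 = 9 completes the 15 across.
R3C1 = 6 − 5 = 1 completes the 6 across.
R4C1 = 9 − 7 = 2 completes the 9 across.

6, 9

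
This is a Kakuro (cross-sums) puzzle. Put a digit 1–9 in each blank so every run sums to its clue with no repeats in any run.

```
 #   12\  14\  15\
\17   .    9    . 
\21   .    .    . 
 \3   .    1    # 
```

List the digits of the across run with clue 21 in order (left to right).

3 in 2 cells must be {1,2}.
R2C2 = 14 − 10 = 4 completes the 14 down.
R3C1 = 3 − 1 = 2 completes the 3 across.
R2C1 = 9: the only remaining digit allowed by both the 21 across and the 12 down.
R2C3 = 21 − 13 = 8 completes the 21 across.
R1C1 = 12 − 11 = 1 completes the 12 down.
R1C3 = 17 − 10 = 7 completes the 17 across.

9 4 8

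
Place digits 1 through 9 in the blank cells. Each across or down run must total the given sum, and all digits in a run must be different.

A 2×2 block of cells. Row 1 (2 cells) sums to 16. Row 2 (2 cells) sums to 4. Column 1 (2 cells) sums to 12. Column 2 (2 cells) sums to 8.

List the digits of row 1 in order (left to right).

16 in 2 cells must be {7,9}; 4 in 2 cells must be {1,3}.
The 16 across and the 8 down share only 7, so (1,2) = 7.
The 4 across and the 12 down share only 3, so (2,1) = 3.
(2,2) = 4 − 3 = 1 completes the 4 across.
(1,1) = 16 − 7 = 9 completes the 16 across.

9 7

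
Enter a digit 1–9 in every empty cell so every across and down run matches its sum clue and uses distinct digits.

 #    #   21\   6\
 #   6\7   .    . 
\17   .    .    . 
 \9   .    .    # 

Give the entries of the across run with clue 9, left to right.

Nothing is forced directly, so branch on R1C2, whose candidates are 4 or 5 or 6. If R1C2 = 4: then R1C3 would have to be in {3} for the 7 across but in {1,2,4,5} for the 6 down — contradiction. If R1C2 = 5: that forces R1C3 = 2, R2C3 = 4, R3C2 = 7, R2C1 = 5, after which R2C2 would have to be in {8} for the 17 across but in {9} for the 21 down — contradiction. So R1C2 = 6.
R1C3 = 7 − 6 = 1 completes the 7 across.
R2C3 = 6 − 1 = 5 completes the 6 down.
R2C1 = 4: the only remaining digit allowed by both the 17 across and the 6 down.
R2C2 = 17 − 9 = 8 completes the 17 across.
R3C1 = 6 − 4 = 2 completes the 6 down.
R3C2 = 9 − 2 = 7 completes the 9 across.

2, 7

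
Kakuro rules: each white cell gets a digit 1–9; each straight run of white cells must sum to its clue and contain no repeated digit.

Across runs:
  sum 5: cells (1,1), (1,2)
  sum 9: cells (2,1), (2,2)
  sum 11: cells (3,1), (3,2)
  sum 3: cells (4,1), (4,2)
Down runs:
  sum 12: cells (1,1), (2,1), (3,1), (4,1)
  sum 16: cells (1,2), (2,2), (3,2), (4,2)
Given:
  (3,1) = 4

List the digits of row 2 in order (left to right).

5 4

3 in 2 cells must be {1,2}.
(3,2) = 11 − 4 = 7 completes the 11 across.
Nothing is forced directly, so branch on (1,1), whose candidates are 1 or 2. If (1,1) = 1: that forces (1,2) = 4, (4,1) = 2, after which (4,2) would have to be in {1} for the 3 across but in {2,3} for the 16 down — contradiction. So (1,1) = 2.
(1,2) = 5 − 2 = 3 completes the 5 across.
(4,1) = 1: the only remaining digit allowed by both the 3 across and the 12 down.
(4,2) = 3 − 1 = 2 completes the 3 across.
(2,1) = 12 − 7 = 5 completes the 12 down.
(2,2) = 9 − 5 = 4 completes the 9 across.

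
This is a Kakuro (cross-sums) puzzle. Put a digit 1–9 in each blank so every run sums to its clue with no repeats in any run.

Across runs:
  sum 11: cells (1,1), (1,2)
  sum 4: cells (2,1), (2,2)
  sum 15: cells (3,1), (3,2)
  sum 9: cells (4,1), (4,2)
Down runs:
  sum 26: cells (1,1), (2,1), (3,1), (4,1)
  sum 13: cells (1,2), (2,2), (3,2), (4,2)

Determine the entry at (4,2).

4 in 2 cells must be {1,3}.
Only 3 fits (2,1) under both its across sum 4 and down sum 26.
(2,2) = 4 − 3 = 1 completes the 4 across.
Nothing is forced directly, so branch on (4,1), whose candidates are 6 or 8. If (4,1) = 8: then (4,2) would have to be in {1} for the 9 across but in {2,3,4,5,6,7} for the 13 down — contradiction. So (4,1) = 6.
(4,2) = 9 − 6 = 3 completes the 9 across.

3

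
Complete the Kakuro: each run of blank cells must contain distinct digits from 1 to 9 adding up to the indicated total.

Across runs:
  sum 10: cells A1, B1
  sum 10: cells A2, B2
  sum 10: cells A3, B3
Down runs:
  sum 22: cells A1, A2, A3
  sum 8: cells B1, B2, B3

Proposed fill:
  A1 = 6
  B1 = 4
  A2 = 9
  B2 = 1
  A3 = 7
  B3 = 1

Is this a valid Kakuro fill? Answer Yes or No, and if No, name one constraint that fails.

No — the across run A3–B3 sums to 8, not 10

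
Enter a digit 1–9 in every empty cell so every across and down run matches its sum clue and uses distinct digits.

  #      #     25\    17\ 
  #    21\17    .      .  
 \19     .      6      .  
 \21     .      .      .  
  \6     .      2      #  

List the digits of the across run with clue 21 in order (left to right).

17 in 2 cells must be {8,9}.
R4C1 = 6 − 2 = 4 completes the 6 across.
No cell is forced outright now. R1C2 can only be 8 or 9 (the digits allowed by both its 17 across and its 25 down). If R1C2 = 8: that forces R1C3 = 9, R2C3 = 5, R3C2 = 9, after which R3C3 would have to be in {4,5,7,8} for the 21 across but in {3} for the 17 down — contradiction. So R1C2 = 9.
R1C3 = 17 − 9 = 8 completes the 17 across.
R3C2 = 25 − 17 = 8 completes the 25 down.
R3C1 = 9: the only remaining digit allowed by both the 21 across and the 21 down.
R3C3 = 21 − 17 = 4 completes the 21 across.

9, 8, 4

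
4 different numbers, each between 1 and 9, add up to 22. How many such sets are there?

11

4 distinct digits from 1–9 sum between 10 and 30.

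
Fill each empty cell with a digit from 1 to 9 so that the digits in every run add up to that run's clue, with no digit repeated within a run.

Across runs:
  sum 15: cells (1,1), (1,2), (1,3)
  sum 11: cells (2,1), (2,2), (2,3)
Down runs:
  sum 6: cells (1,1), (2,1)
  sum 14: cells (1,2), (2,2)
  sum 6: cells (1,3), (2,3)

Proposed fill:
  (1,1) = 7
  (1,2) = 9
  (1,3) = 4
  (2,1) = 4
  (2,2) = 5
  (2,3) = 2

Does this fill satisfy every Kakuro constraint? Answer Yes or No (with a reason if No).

No — the across run (1,1)–(1,3) sums to 20, not 15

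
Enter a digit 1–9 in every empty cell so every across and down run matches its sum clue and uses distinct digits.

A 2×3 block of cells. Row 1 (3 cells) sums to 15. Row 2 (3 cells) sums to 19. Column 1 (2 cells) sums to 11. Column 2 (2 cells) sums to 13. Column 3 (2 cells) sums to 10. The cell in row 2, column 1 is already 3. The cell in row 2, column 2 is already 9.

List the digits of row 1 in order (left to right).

8, 4, 3

(1,1) = 11 − 3 = 8 completes the 11 down.
(1,2) = 13 − 9 = 4 completes the 13 down.
(1,3) = 15 − 12 = 3 completes the 15 across.
(2,3) = 19 − 12 = 7 completes the 19 across.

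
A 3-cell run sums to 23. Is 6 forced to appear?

Yes

The only way to make 23 from 3 distinct digits is {6,8,9}, which contains 6.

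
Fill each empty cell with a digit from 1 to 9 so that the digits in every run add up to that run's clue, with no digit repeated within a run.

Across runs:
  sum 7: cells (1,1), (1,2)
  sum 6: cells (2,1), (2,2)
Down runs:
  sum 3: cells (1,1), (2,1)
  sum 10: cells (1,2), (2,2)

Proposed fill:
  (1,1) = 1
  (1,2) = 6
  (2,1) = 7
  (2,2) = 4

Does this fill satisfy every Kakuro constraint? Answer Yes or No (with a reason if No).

No — the down run (1,1)–(2,1) sums to 8, not 3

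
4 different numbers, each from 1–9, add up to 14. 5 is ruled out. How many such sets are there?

3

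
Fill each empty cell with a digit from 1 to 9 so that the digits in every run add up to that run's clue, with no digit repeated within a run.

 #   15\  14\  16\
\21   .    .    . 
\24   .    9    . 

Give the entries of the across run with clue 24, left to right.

24 in 3 cells must be {7,8,9}; 16 in 2 cells must be {7,9}.
R1C2 = 14 − 9 = 5 completes the 14 down.
R2C3 = 7: the only remaining digit allowed by both the 24 across and the 16 down.
R1C3 = 16 − 7 = 9 completes the 16 down.
R2C1 = 24 − 16 = 8 completes the 24 across.
R1C1 = 21 − 14 = 7 completes the 21 across.

8 9 7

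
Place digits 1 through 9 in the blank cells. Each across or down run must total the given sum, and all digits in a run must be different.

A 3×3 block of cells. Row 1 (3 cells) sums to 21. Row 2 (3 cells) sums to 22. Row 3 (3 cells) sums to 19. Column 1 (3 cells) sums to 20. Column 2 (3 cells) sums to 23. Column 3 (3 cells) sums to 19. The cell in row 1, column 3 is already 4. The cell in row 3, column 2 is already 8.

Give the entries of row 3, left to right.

23 in 3 cells must be {6,8,9}.
(1,2) = 9: the only remaining digit allowed by both the 21 across and the 23 down.
(2,2) = 23 − 17 = 6 completes the 23 down.
(1,1) = 21 − 13 = 8 completes the 21 across.
Nothing is forced directly, so branch on (2,1), whose candidates are 7 or 9. If (2,1) = 9: that forces (2,3) = 7, after which (3,1) would have to be in {2,4,5,6,7,9} for the 19 across but in {3} for the 20 down — contradiction. So (2,1) = 7.
(2,3) = 22 − 13 = 9 completes the 22 across.
(3,1) = 20 − 15 = 5 completes the 20 down.
(3,3) = 19 − 13 = 6 completes the 19 across.

5 8 6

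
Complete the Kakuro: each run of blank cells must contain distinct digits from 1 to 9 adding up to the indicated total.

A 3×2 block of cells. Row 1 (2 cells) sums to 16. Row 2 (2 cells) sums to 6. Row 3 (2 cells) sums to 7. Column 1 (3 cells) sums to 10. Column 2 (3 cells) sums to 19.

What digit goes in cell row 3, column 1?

1

16 in 2 cells must be {7,9}.
The 16 across and the 10 down share only 7, so (1,1) = 7.
(1,2) = 16 − 7 = 9 completes the 16 across.
Nothing is forced directly, so branch on (2,1), whose candidates are 1 or 2. If (2,1) = 1: then (2,2) would have to be in {5} for the 6 across but in {2,3,4,6,7,8} for the 19 down — contradiction. So (2,1) = 2.
(2,2) = 6 − 2 = 4 completes the 6 across.
(3,1) = 10 − 9 = 1 completes the 10 down.
(3,2) = 7 − 1 = 6 completes the 7 across.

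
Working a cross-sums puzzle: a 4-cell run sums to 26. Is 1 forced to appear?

Counterexample: {2,7,8,9} sums to 26 without using 1.

No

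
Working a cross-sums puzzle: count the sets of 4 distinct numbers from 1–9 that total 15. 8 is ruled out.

5

4 distinct digits from 1–9 sum between 10 and 30.
Dropping sets that contain 8.
Enumerating: {1,2,3,9}, {1,2,5,7}, {1,3,4,7}, {1,3,5,6}, {2,3,4,6}.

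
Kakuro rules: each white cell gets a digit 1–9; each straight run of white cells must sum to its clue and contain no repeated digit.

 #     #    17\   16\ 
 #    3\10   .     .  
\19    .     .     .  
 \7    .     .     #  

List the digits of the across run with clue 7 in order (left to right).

3 in 2 cells must be {1,2}; 16 in 2 cells must be {7,9}.
The 19 across and the 3 down share only 2, so R2C1 = 2.
R2C3 = 9: the only remaining digit allowed by both the 19 across and the 16 down.
R3C1 = 3 − 2 = 1 completes the 3 down.
R3C2 = 7 − 1 = 6 completes the 7 across.
R1C3 = 16 − 9 = 7 completes the 16 down.
R2C2 = 19 − 11 = 8 completes the 19 across.
R1C2 = 10 − 7 = 3 completes the 10 across.

1, 6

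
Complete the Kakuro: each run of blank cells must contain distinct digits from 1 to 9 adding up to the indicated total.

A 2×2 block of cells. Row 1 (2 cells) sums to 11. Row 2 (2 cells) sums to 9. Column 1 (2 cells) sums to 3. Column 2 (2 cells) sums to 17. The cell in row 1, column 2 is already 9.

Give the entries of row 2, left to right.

3 in 2 cells must be {1,2}; 17 in 2 cells must be {8,9}.
(1,1) = 11 − 9 = 2 completes the 11 across.
(2,1) = 3 − 2 = 1 completes the 3 down.
(2,2) = 9 − 1 = 8 completes the 9 across.

1, 8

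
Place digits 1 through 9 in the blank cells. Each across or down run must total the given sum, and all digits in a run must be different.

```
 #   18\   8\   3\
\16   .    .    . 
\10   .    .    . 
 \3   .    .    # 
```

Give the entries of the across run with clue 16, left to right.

3 in 2 cells must be {1,2}.
Nothing is forced directly, so branch on R1C3, whose candidates are 1 or 2. If R1C3 = 1: then R1C2 would have to be in {6,7,8,9} for the 16 across but in {1,2,3,4,5} for the 8 down — contradiction. So R1C3 = 2.
Given what's placed, R1C2 must be 5 to fit the 16 across and 8 down.
R2C3 = 3 − 2 = 1 completes the 3 down.
R1C1 = 16 − 7 = 9 completes the 16 across.

9 5 2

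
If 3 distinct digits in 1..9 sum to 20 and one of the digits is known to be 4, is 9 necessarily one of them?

Yes

The only way to make 20 from 3 distinct digits under that restriction is {4,7,9}, which contains 9.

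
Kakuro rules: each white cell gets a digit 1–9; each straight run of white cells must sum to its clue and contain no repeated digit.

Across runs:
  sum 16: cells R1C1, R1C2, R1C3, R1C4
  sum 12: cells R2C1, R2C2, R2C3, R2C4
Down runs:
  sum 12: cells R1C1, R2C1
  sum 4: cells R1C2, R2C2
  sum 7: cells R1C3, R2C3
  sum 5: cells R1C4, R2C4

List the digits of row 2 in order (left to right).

4 in 2 cells must be {1,3}.
Nothing is forced directly, so branch on R1C2, whose candidates are 1 or 3. If R1C2 = 1: that forces R2C2 = 3, after which R2C1 would have to be in {1,2,6} for the 12 across but in {3,4,5,7,8,9} for the 12 down — contradiction. So R1C2 = 3.
R2C2 = 4 − 3 = 1 completes the 4 down.
Nothing is forced directly, so branch on R1C4, whose candidates are 1 or 2 or 4. If R1C4 = 2: that forces R2C4 = 3, after which R2C1 would have to be in {2,6} for the 12 across but in {3,4,5,7,8,9} for the 12 down — contradiction. If R1C4 = 4: then R2C4 would have to be in {2,3,4,5,6} for the 12 across but in {1} for the 5 down — contradiction. So R1C4 = 1.
R2C4 = 5 − 1 = 4 completes the 5 down.
R2C1 = 5: the only remaining digit allowed by both the 12 across and the 12 down.
R2C3 = 12 − 10 = 2 completes the 12 across.

5, 1, 2, 4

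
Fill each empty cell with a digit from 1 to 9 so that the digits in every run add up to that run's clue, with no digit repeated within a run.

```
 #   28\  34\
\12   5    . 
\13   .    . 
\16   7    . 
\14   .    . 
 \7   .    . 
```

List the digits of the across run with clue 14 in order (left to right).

6, 8

16 in 2 cells must be {7,9}; 34 in 5 cells must be {4,6,7,8,9}.
R1C2 = 12 − 5 = 7 completes the 12 across.
R3C2 = 16 − 7 = 9 completes the 16 across.
Nothing is forced directly, so branch on R5C2, whose candidates are 4 or 6. If R5C2 = 4: that forces R5C1 = 3, R4C1 = 9, after which R4C2 would have to be in {5} for the 14 across but in {6,8} for the 34 down — contradiction. So R5C2 = 6.
R4C2 = 8: the only remaining digit allowed by both the 14 across and the 34 down.
R5C1 = 7 − 6 = 1 completes the 7 across.
R2C2 = 34 − 30 = 4 completes the 34 down.
R4C1 = 14 − 8 = 6 completes the 14 across.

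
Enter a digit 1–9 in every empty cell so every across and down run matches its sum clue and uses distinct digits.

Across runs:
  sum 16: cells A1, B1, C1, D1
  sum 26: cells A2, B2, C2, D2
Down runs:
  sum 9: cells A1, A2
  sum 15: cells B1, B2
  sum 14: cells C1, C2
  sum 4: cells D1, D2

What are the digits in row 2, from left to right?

6, 8, 9, 3

4 in 2 cells must be {1,3}.
Only 3 fits D2 under both its across sum 26 and down sum 4.
D1 = 4 − 3 = 1 completes the 4 down.
Nothing is forced directly, so branch on A2, whose candidates are 6 or 8. If A2 = 8: then A1 would have to be in {2,3,4,5,6,7,8,9} for the 16 across but in {1} for the 9 down — contradiction. So A2 = 6.
A1 = 9 − 6 = 3 completes the 9 down.
No cell is forced outright now. B1 can only be 7 or 8 (the digits allowed by both its 16 across and its 15 down). If B1 = 8: then C1 would have to be in {4} for the 16 across but in {5,6,8,9} for the 14 down — contradiction. So B1 = 7.
C1 = 16 − 11 = 5 completes the 16 across.
B2 = 15 − 7 = 8 completes the 15 down.
C2 = 26 − 17 = 9 completes the 26 across.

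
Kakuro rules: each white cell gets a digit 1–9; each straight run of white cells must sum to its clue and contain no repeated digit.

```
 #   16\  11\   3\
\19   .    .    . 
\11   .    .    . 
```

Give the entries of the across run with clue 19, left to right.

16 in 2 cells must be {7,9}; 3 in 2 cells must be {1,2}.
The 19 across and the 3 down share only 2, so R1C3 = 2.
The 11 across and the 16 down share only 7, so R2C1 = 7.
R2C2 = 3: the only remaining digit allowed by both the 11 across and the 11 down.
R2C3 = 11 − 10 = 1 completes the 11 across.
R1C1 = 16 − 7 = 9 completes the 16 down.
R1C2 = 19 − 11 = 8 completes the 19 across.

9 8 2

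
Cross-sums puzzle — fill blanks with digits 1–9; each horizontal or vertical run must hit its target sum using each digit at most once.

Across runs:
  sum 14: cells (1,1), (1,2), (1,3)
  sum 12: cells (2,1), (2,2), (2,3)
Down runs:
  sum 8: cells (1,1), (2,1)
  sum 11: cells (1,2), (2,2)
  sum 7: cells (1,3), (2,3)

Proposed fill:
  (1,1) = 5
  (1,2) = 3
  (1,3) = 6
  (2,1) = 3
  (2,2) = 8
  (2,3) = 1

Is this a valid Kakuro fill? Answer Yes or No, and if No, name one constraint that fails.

Yes

Across: 5+3+6=14; 3+8+1=12. Down: 5+3=8; 3+8=11; 6+1=7. No digit repeats within any run.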